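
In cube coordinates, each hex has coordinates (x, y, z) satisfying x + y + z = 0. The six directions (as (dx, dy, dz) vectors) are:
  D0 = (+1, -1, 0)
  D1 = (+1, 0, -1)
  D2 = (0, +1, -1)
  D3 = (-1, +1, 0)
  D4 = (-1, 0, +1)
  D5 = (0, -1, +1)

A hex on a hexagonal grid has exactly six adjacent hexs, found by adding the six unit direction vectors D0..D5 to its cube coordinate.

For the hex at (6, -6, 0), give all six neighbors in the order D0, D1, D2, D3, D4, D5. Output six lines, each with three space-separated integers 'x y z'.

Answer: 7 -7 0
7 -6 -1
6 -5 -1
5 -5 0
5 -6 1
6 -7 1

Derivation:
Center: (6, -6, 0). Add each direction:
  D0: (6, -6, 0) + (1, -1, 0) = (7, -7, 0)
  D1: (6, -6, 0) + (1, 0, -1) = (7, -6, -1)
  D2: (6, -6, 0) + (0, 1, -1) = (6, -5, -1)
  D3: (6, -6, 0) + (-1, 1, 0) = (5, -5, 0)
  D4: (6, -6, 0) + (-1, 0, 1) = (5, -6, 1)
  D5: (6, -6, 0) + (0, -1, 1) = (6, -7, 1)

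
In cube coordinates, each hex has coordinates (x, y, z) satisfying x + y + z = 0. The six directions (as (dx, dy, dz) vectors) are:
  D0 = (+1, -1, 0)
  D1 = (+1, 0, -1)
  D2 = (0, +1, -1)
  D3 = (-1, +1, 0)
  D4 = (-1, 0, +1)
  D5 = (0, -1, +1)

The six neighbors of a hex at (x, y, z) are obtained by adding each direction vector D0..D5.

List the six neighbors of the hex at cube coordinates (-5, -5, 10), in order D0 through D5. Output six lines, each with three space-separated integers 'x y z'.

Center: (-5, -5, 10). Add each direction:
  D0: (-5, -5, 10) + (1, -1, 0) = (-4, -6, 10)
  D1: (-5, -5, 10) + (1, 0, -1) = (-4, -5, 9)
  D2: (-5, -5, 10) + (0, 1, -1) = (-5, -4, 9)
  D3: (-5, -5, 10) + (-1, 1, 0) = (-6, -4, 10)
  D4: (-5, -5, 10) + (-1, 0, 1) = (-6, -5, 11)
  D5: (-5, -5, 10) + (0, -1, 1) = (-5, -6, 11)

Answer: -4 -6 10
-4 -5 9
-5 -4 9
-6 -4 10
-6 -5 11
-5 -6 11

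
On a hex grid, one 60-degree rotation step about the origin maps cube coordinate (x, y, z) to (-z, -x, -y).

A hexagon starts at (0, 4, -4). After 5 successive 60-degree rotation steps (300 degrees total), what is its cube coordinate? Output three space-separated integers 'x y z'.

Answer: -4 4 0

Derivation:
Start: (0, 4, -4)
Step 1: (0, 4, -4) -> (-(-4), -(0), -(4)) = (4, 0, -4)
Step 2: (4, 0, -4) -> (-(-4), -(4), -(0)) = (4, -4, 0)
Step 3: (4, -4, 0) -> (-(0), -(4), -(-4)) = (0, -4, 4)
Step 4: (0, -4, 4) -> (-(4), -(0), -(-4)) = (-4, 0, 4)
Step 5: (-4, 0, 4) -> (-(4), -(-4), -(0)) = (-4, 4, 0)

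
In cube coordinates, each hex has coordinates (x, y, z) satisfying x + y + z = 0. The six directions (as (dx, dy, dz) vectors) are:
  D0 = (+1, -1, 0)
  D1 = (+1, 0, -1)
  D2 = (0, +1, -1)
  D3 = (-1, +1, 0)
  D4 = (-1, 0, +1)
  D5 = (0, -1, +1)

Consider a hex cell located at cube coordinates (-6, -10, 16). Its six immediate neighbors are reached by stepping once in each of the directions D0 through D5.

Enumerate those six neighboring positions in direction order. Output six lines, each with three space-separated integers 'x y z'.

Answer: -5 -11 16
-5 -10 15
-6 -9 15
-7 -9 16
-7 -10 17
-6 -11 17

Derivation:
Center: (-6, -10, 16). Add each direction:
  D0: (-6, -10, 16) + (1, -1, 0) = (-5, -11, 16)
  D1: (-6, -10, 16) + (1, 0, -1) = (-5, -10, 15)
  D2: (-6, -10, 16) + (0, 1, -1) = (-6, -9, 15)
  D3: (-6, -10, 16) + (-1, 1, 0) = (-7, -9, 16)
  D4: (-6, -10, 16) + (-1, 0, 1) = (-7, -10, 17)
  D5: (-6, -10, 16) + (0, -1, 1) = (-6, -11, 17)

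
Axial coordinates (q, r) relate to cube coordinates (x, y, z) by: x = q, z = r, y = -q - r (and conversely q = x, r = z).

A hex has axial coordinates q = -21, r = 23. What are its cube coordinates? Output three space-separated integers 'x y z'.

Answer: -21 -2 23

Derivation:
x = q = -21
z = r = 23
y = -x - z = -(-21) - (23) = -2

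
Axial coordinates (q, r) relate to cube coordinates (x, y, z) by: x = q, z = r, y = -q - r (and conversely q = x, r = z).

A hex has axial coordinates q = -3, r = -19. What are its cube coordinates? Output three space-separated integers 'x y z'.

Answer: -3 22 -19

Derivation:
x = q = -3
z = r = -19
y = -x - z = -(-3) - (-19) = 22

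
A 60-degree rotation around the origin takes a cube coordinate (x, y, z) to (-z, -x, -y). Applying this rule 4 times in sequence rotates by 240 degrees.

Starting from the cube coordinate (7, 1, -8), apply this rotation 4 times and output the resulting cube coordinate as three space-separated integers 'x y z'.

Answer: -8 7 1

Derivation:
Start: (7, 1, -8)
Step 1: (7, 1, -8) -> (-(-8), -(7), -(1)) = (8, -7, -1)
Step 2: (8, -7, -1) -> (-(-1), -(8), -(-7)) = (1, -8, 7)
Step 3: (1, -8, 7) -> (-(7), -(1), -(-8)) = (-7, -1, 8)
Step 4: (-7, -1, 8) -> (-(8), -(-7), -(-1)) = (-8, 7, 1)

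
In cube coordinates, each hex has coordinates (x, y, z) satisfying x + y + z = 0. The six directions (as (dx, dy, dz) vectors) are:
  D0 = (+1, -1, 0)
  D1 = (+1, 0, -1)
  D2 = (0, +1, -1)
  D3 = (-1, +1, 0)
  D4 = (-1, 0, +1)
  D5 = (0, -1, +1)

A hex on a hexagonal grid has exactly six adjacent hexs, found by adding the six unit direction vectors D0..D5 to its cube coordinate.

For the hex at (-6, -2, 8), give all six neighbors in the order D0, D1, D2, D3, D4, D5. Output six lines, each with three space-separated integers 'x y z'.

Answer: -5 -3 8
-5 -2 7
-6 -1 7
-7 -1 8
-7 -2 9
-6 -3 9

Derivation:
Center: (-6, -2, 8). Add each direction:
  D0: (-6, -2, 8) + (1, -1, 0) = (-5, -3, 8)
  D1: (-6, -2, 8) + (1, 0, -1) = (-5, -2, 7)
  D2: (-6, -2, 8) + (0, 1, -1) = (-6, -1, 7)
  D3: (-6, -2, 8) + (-1, 1, 0) = (-7, -1, 8)
  D4: (-6, -2, 8) + (-1, 0, 1) = (-7, -2, 9)
  D5: (-6, -2, 8) + (0, -1, 1) = (-6, -3, 9)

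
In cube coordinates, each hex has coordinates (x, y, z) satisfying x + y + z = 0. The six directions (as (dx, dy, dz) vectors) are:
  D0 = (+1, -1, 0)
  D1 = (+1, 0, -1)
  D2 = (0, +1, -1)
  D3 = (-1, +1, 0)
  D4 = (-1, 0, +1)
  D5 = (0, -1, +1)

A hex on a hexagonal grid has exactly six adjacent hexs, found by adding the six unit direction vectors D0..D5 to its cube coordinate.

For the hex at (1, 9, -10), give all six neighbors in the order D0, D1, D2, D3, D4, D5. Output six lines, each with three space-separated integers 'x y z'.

Center: (1, 9, -10). Add each direction:
  D0: (1, 9, -10) + (1, -1, 0) = (2, 8, -10)
  D1: (1, 9, -10) + (1, 0, -1) = (2, 9, -11)
  D2: (1, 9, -10) + (0, 1, -1) = (1, 10, -11)
  D3: (1, 9, -10) + (-1, 1, 0) = (0, 10, -10)
  D4: (1, 9, -10) + (-1, 0, 1) = (0, 9, -9)
  D5: (1, 9, -10) + (0, -1, 1) = (1, 8, -9)

Answer: 2 8 -10
2 9 -11
1 10 -11
0 10 -10
0 9 -9
1 8 -9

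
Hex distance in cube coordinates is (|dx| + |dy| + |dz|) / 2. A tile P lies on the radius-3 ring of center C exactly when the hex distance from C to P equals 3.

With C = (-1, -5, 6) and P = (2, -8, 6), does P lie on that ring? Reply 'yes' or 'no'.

Answer: yes

Derivation:
|px - cx| = |2 - (-1)| = 3
|py - cy| = |-8 - (-5)| = 3
|pz - cz| = |6 - 6| = 0
distance = (3+3+0)/2 = 6/2 = 3
radius = 3; distance == radius -> yes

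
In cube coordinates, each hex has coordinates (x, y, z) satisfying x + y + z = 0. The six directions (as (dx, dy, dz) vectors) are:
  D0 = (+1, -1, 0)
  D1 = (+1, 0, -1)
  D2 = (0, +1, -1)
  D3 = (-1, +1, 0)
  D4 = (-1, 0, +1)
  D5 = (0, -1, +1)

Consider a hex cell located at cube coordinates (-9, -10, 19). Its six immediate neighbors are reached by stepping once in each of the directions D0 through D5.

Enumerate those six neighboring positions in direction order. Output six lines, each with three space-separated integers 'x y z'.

Center: (-9, -10, 19). Add each direction:
  D0: (-9, -10, 19) + (1, -1, 0) = (-8, -11, 19)
  D1: (-9, -10, 19) + (1, 0, -1) = (-8, -10, 18)
  D2: (-9, -10, 19) + (0, 1, -1) = (-9, -9, 18)
  D3: (-9, -10, 19) + (-1, 1, 0) = (-10, -9, 19)
  D4: (-9, -10, 19) + (-1, 0, 1) = (-10, -10, 20)
  D5: (-9, -10, 19) + (0, -1, 1) = (-9, -11, 20)

Answer: -8 -11 19
-8 -10 18
-9 -9 18
-10 -9 19
-10 -10 20
-9 -11 20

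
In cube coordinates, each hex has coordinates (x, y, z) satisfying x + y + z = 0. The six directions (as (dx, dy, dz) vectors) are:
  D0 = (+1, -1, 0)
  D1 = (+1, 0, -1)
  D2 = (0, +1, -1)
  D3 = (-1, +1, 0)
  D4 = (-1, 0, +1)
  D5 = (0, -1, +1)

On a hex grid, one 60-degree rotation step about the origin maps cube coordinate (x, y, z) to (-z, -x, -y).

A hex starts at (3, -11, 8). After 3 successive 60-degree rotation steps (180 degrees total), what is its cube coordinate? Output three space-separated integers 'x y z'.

Start: (3, -11, 8)
Step 1: (3, -11, 8) -> (-(8), -(3), -(-11)) = (-8, -3, 11)
Step 2: (-8, -3, 11) -> (-(11), -(-8), -(-3)) = (-11, 8, 3)
Step 3: (-11, 8, 3) -> (-(3), -(-11), -(8)) = (-3, 11, -8)

Answer: -3 11 -8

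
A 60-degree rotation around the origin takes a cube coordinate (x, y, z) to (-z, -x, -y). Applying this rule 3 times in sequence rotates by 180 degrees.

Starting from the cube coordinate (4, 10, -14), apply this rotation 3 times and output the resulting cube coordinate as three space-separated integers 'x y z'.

Answer: -4 -10 14

Derivation:
Start: (4, 10, -14)
Step 1: (4, 10, -14) -> (-(-14), -(4), -(10)) = (14, -4, -10)
Step 2: (14, -4, -10) -> (-(-10), -(14), -(-4)) = (10, -14, 4)
Step 3: (10, -14, 4) -> (-(4), -(10), -(-14)) = (-4, -10, 14)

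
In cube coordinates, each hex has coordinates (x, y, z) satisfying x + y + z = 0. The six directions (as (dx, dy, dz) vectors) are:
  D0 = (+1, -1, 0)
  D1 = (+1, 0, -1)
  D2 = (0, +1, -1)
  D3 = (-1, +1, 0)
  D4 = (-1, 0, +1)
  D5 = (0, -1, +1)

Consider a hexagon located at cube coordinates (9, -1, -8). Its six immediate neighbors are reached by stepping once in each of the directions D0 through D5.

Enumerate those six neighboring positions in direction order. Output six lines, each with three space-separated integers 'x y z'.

Center: (9, -1, -8). Add each direction:
  D0: (9, -1, -8) + (1, -1, 0) = (10, -2, -8)
  D1: (9, -1, -8) + (1, 0, -1) = (10, -1, -9)
  D2: (9, -1, -8) + (0, 1, -1) = (9, 0, -9)
  D3: (9, -1, -8) + (-1, 1, 0) = (8, 0, -8)
  D4: (9, -1, -8) + (-1, 0, 1) = (8, -1, -7)
  D5: (9, -1, -8) + (0, -1, 1) = (9, -2, -7)

Answer: 10 -2 -8
10 -1 -9
9 0 -9
8 0 -8
8 -1 -7
9 -2 -7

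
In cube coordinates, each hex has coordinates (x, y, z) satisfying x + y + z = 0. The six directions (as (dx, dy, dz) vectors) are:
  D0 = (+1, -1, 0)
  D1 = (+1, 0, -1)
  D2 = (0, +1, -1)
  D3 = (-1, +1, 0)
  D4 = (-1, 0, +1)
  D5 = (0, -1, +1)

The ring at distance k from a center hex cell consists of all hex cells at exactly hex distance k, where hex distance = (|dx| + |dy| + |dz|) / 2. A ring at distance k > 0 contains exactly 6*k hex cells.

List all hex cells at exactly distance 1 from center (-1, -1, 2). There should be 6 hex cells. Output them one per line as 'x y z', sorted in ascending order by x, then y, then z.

Answer: -2 -1 3
-2 0 2
-1 -2 3
-1 0 1
0 -2 2
0 -1 1

Derivation:
Walk ring at distance 1 from (-1, -1, 2):
Start at center + D4*1 = (-2, -1, 3)
  hex 0: (-2, -1, 3)
  hex 1: (-1, -2, 3)
  hex 2: (0, -2, 2)
  hex 3: (0, -1, 1)
  hex 4: (-1, 0, 1)
  hex 5: (-2, 0, 2)
Sorted: 6 hexes.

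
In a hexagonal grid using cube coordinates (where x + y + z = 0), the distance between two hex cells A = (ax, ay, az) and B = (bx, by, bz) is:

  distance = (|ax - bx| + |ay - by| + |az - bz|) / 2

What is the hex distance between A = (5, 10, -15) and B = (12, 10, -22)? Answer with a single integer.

|ax - bx| = |5 - 12| = 7
|ay - by| = |10 - 10| = 0
|az - bz| = |-15 - (-22)| = 7
distance = (7 + 0 + 7) / 2 = 14 / 2 = 7

Answer: 7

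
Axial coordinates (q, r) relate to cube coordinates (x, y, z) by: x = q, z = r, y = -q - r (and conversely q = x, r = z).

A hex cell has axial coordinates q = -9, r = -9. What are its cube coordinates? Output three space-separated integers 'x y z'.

x = q = -9
z = r = -9
y = -x - z = -(-9) - (-9) = 18

Answer: -9 18 -9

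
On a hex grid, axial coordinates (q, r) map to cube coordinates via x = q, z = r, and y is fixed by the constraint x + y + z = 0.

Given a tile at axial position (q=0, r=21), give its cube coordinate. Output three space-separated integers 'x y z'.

x = q = 0
z = r = 21
y = -x - z = -(0) - (21) = -21

Answer: 0 -21 21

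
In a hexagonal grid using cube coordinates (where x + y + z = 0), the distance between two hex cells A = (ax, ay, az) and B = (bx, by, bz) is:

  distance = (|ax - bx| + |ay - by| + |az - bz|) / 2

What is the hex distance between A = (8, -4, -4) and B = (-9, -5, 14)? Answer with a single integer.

Answer: 18

Derivation:
|ax - bx| = |8 - (-9)| = 17
|ay - by| = |-4 - (-5)| = 1
|az - bz| = |-4 - 14| = 18
distance = (17 + 1 + 18) / 2 = 36 / 2 = 18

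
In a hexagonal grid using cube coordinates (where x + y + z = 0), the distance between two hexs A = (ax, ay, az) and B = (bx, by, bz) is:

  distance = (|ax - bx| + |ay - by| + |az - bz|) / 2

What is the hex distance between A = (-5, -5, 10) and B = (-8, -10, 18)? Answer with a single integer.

|ax - bx| = |-5 - (-8)| = 3
|ay - by| = |-5 - (-10)| = 5
|az - bz| = |10 - 18| = 8
distance = (3 + 5 + 8) / 2 = 16 / 2 = 8

Answer: 8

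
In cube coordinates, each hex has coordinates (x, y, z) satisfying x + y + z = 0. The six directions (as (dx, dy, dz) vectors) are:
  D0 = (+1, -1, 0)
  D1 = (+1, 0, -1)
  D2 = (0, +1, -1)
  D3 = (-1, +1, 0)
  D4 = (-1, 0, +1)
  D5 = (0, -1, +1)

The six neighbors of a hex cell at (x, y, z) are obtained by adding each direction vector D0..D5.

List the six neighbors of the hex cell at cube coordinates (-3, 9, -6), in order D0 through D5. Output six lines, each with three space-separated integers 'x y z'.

Answer: -2 8 -6
-2 9 -7
-3 10 -7
-4 10 -6
-4 9 -5
-3 8 -5

Derivation:
Center: (-3, 9, -6). Add each direction:
  D0: (-3, 9, -6) + (1, -1, 0) = (-2, 8, -6)
  D1: (-3, 9, -6) + (1, 0, -1) = (-2, 9, -7)
  D2: (-3, 9, -6) + (0, 1, -1) = (-3, 10, -7)
  D3: (-3, 9, -6) + (-1, 1, 0) = (-4, 10, -6)
  D4: (-3, 9, -6) + (-1, 0, 1) = (-4, 9, -5)
  D5: (-3, 9, -6) + (0, -1, 1) = (-3, 8, -5)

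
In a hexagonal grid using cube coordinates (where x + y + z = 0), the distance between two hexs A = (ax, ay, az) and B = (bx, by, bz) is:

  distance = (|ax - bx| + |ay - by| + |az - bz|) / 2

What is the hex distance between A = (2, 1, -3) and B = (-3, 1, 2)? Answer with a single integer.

|ax - bx| = |2 - (-3)| = 5
|ay - by| = |1 - 1| = 0
|az - bz| = |-3 - 2| = 5
distance = (5 + 0 + 5) / 2 = 10 / 2 = 5

Answer: 5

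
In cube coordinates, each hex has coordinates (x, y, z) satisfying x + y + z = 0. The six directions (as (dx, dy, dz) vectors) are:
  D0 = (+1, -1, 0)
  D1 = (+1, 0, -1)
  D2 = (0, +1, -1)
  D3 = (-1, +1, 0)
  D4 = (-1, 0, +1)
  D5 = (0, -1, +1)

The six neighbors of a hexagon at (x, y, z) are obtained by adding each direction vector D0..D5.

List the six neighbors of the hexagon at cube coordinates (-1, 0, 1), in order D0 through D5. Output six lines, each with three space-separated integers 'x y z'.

Answer: 0 -1 1
0 0 0
-1 1 0
-2 1 1
-2 0 2
-1 -1 2

Derivation:
Center: (-1, 0, 1). Add each direction:
  D0: (-1, 0, 1) + (1, -1, 0) = (0, -1, 1)
  D1: (-1, 0, 1) + (1, 0, -1) = (0, 0, 0)
  D2: (-1, 0, 1) + (0, 1, -1) = (-1, 1, 0)
  D3: (-1, 0, 1) + (-1, 1, 0) = (-2, 1, 1)
  D4: (-1, 0, 1) + (-1, 0, 1) = (-2, 0, 2)
  D5: (-1, 0, 1) + (0, -1, 1) = (-1, -1, 2)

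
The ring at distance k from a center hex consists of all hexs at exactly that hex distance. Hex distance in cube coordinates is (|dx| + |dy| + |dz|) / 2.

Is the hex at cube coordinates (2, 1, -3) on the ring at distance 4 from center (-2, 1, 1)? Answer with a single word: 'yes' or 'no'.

Answer: yes

Derivation:
|px - cx| = |2 - (-2)| = 4
|py - cy| = |1 - 1| = 0
|pz - cz| = |-3 - 1| = 4
distance = (4+0+4)/2 = 8/2 = 4
radius = 4; distance == radius -> yes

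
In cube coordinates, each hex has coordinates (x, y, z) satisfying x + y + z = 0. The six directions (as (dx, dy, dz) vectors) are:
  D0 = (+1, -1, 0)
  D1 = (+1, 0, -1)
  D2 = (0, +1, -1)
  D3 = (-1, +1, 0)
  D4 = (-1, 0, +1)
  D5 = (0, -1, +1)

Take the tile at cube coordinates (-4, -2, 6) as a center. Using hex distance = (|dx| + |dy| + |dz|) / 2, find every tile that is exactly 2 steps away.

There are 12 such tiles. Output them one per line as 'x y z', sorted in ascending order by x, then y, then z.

Answer: -6 -2 8
-6 -1 7
-6 0 6
-5 -3 8
-5 0 5
-4 -4 8
-4 0 4
-3 -4 7
-3 -1 4
-2 -4 6
-2 -3 5
-2 -2 4

Derivation:
Walk ring at distance 2 from (-4, -2, 6):
Start at center + D4*2 = (-6, -2, 8)
  hex 0: (-6, -2, 8)
  hex 1: (-5, -3, 8)
  hex 2: (-4, -4, 8)
  hex 3: (-3, -4, 7)
  hex 4: (-2, -4, 6)
  hex 5: (-2, -3, 5)
  hex 6: (-2, -2, 4)
  hex 7: (-3, -1, 4)
  hex 8: (-4, 0, 4)
  hex 9: (-5, 0, 5)
  hex 10: (-6, 0, 6)
  hex 11: (-6, -1, 7)
Sorted: 12 hexes.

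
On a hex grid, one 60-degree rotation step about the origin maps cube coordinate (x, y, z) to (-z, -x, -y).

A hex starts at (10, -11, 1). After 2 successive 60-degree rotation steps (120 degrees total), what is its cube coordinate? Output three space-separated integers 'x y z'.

Answer: -11 1 10

Derivation:
Start: (10, -11, 1)
Step 1: (10, -11, 1) -> (-(1), -(10), -(-11)) = (-1, -10, 11)
Step 2: (-1, -10, 11) -> (-(11), -(-1), -(-10)) = (-11, 1, 10)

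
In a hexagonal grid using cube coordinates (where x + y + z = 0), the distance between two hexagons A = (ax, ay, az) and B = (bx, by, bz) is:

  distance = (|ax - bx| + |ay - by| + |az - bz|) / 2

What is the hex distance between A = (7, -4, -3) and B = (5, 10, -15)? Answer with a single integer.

|ax - bx| = |7 - 5| = 2
|ay - by| = |-4 - 10| = 14
|az - bz| = |-3 - (-15)| = 12
distance = (2 + 14 + 12) / 2 = 28 / 2 = 14

Answer: 14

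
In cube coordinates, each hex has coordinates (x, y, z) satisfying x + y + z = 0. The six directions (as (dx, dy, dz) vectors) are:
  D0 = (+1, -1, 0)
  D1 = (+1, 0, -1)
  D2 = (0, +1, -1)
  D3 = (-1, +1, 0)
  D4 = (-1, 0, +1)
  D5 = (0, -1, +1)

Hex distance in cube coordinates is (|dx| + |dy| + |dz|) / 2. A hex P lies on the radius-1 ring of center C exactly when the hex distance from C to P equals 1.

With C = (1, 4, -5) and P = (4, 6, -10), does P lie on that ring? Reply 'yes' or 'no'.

|px - cx| = |4 - 1| = 3
|py - cy| = |6 - 4| = 2
|pz - cz| = |-10 - (-5)| = 5
distance = (3+2+5)/2 = 10/2 = 5
radius = 1; distance != radius -> no

Answer: no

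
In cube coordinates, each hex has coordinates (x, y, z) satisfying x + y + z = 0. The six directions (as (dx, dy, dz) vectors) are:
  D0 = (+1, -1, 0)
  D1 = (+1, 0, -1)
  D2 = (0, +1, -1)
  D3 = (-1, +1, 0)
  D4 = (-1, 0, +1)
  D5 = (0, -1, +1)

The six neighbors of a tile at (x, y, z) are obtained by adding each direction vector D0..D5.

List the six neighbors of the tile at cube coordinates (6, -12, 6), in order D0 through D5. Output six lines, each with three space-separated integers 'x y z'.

Center: (6, -12, 6). Add each direction:
  D0: (6, -12, 6) + (1, -1, 0) = (7, -13, 6)
  D1: (6, -12, 6) + (1, 0, -1) = (7, -12, 5)
  D2: (6, -12, 6) + (0, 1, -1) = (6, -11, 5)
  D3: (6, -12, 6) + (-1, 1, 0) = (5, -11, 6)
  D4: (6, -12, 6) + (-1, 0, 1) = (5, -12, 7)
  D5: (6, -12, 6) + (0, -1, 1) = (6, -13, 7)

Answer: 7 -13 6
7 -12 5
6 -11 5
5 -11 6
5 -12 7
6 -13 7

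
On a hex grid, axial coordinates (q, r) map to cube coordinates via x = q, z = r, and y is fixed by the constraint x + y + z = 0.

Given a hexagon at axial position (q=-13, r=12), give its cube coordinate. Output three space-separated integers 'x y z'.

x = q = -13
z = r = 12
y = -x - z = -(-13) - (12) = 1

Answer: -13 1 12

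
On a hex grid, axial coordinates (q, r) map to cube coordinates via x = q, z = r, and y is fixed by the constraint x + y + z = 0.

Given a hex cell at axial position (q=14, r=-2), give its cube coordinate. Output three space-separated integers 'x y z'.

Answer: 14 -12 -2

Derivation:
x = q = 14
z = r = -2
y = -x - z = -(14) - (-2) = -12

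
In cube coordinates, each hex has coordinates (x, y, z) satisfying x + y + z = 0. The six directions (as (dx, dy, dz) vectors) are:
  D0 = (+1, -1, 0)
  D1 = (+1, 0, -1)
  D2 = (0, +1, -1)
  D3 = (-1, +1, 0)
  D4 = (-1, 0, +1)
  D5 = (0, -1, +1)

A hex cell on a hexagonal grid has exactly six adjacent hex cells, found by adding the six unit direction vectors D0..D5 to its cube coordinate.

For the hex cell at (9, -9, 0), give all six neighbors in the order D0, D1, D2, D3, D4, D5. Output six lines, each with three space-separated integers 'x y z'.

Answer: 10 -10 0
10 -9 -1
9 -8 -1
8 -8 0
8 -9 1
9 -10 1

Derivation:
Center: (9, -9, 0). Add each direction:
  D0: (9, -9, 0) + (1, -1, 0) = (10, -10, 0)
  D1: (9, -9, 0) + (1, 0, -1) = (10, -9, -1)
  D2: (9, -9, 0) + (0, 1, -1) = (9, -8, -1)
  D3: (9, -9, 0) + (-1, 1, 0) = (8, -8, 0)
  D4: (9, -9, 0) + (-1, 0, 1) = (8, -9, 1)
  D5: (9, -9, 0) + (0, -1, 1) = (9, -10, 1)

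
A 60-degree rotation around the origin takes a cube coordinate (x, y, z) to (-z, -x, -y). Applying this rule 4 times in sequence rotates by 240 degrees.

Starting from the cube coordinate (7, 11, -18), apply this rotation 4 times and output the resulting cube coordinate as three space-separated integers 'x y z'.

Answer: -18 7 11

Derivation:
Start: (7, 11, -18)
Step 1: (7, 11, -18) -> (-(-18), -(7), -(11)) = (18, -7, -11)
Step 2: (18, -7, -11) -> (-(-11), -(18), -(-7)) = (11, -18, 7)
Step 3: (11, -18, 7) -> (-(7), -(11), -(-18)) = (-7, -11, 18)
Step 4: (-7, -11, 18) -> (-(18), -(-7), -(-11)) = (-18, 7, 11)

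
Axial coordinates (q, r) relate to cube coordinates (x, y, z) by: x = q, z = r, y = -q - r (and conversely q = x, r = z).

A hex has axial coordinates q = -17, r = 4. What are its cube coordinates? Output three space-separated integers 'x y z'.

Answer: -17 13 4

Derivation:
x = q = -17
z = r = 4
y = -x - z = -(-17) - (4) = 13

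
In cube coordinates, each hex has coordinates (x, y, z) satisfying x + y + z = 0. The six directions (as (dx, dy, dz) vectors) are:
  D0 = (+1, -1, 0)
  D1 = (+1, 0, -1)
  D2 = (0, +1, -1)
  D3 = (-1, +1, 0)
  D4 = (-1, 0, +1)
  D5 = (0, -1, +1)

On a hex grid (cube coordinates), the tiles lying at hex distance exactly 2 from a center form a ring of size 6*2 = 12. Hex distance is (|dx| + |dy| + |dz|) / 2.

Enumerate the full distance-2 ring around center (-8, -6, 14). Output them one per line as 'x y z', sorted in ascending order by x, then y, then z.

Walk ring at distance 2 from (-8, -6, 14):
Start at center + D4*2 = (-10, -6, 16)
  hex 0: (-10, -6, 16)
  hex 1: (-9, -7, 16)
  hex 2: (-8, -8, 16)
  hex 3: (-7, -8, 15)
  hex 4: (-6, -8, 14)
  hex 5: (-6, -7, 13)
  hex 6: (-6, -6, 12)
  hex 7: (-7, -5, 12)
  hex 8: (-8, -4, 12)
  hex 9: (-9, -4, 13)
  hex 10: (-10, -4, 14)
  hex 11: (-10, -5, 15)
Sorted: 12 hexes.

Answer: -10 -6 16
-10 -5 15
-10 -4 14
-9 -7 16
-9 -4 13
-8 -8 16
-8 -4 12
-7 -8 15
-7 -5 12
-6 -8 14
-6 -7 13
-6 -6 12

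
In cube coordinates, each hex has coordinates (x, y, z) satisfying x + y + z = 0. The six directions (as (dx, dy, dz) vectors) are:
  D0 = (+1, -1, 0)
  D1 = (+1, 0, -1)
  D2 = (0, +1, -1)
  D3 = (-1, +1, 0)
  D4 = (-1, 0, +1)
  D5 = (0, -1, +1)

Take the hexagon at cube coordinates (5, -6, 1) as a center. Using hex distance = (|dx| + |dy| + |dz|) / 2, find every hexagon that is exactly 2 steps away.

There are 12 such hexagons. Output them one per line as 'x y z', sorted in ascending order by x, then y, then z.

Walk ring at distance 2 from (5, -6, 1):
Start at center + D4*2 = (3, -6, 3)
  hex 0: (3, -6, 3)
  hex 1: (4, -7, 3)
  hex 2: (5, -8, 3)
  hex 3: (6, -8, 2)
  hex 4: (7, -8, 1)
  hex 5: (7, -7, 0)
  hex 6: (7, -6, -1)
  hex 7: (6, -5, -1)
  hex 8: (5, -4, -1)
  hex 9: (4, -4, 0)
  hex 10: (3, -4, 1)
  hex 11: (3, -5, 2)
Sorted: 12 hexes.

Answer: 3 -6 3
3 -5 2
3 -4 1
4 -7 3
4 -4 0
5 -8 3
5 -4 -1
6 -8 2
6 -5 -1
7 -8 1
7 -7 0
7 -6 -1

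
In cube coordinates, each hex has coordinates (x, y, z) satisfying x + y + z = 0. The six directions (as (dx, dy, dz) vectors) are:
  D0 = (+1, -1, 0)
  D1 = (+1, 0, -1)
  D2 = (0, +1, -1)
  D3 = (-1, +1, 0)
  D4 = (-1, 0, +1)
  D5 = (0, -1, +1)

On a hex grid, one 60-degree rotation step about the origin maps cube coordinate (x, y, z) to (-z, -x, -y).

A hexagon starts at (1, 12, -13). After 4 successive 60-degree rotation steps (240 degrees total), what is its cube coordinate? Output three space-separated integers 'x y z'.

Answer: -13 1 12

Derivation:
Start: (1, 12, -13)
Step 1: (1, 12, -13) -> (-(-13), -(1), -(12)) = (13, -1, -12)
Step 2: (13, -1, -12) -> (-(-12), -(13), -(-1)) = (12, -13, 1)
Step 3: (12, -13, 1) -> (-(1), -(12), -(-13)) = (-1, -12, 13)
Step 4: (-1, -12, 13) -> (-(13), -(-1), -(-12)) = (-13, 1, 12)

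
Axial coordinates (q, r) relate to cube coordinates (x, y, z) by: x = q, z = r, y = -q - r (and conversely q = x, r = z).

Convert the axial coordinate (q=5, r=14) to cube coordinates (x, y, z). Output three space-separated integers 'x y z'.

x = q = 5
z = r = 14
y = -x - z = -(5) - (14) = -19

Answer: 5 -19 14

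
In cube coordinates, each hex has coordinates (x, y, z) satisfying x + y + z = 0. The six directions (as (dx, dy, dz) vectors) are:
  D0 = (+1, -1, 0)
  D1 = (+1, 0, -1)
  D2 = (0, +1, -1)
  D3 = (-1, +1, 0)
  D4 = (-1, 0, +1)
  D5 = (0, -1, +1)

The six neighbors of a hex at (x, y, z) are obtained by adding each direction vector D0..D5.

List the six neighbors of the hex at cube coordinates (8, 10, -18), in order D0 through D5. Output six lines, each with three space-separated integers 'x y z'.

Answer: 9 9 -18
9 10 -19
8 11 -19
7 11 -18
7 10 -17
8 9 -17

Derivation:
Center: (8, 10, -18). Add each direction:
  D0: (8, 10, -18) + (1, -1, 0) = (9, 9, -18)
  D1: (8, 10, -18) + (1, 0, -1) = (9, 10, -19)
  D2: (8, 10, -18) + (0, 1, -1) = (8, 11, -19)
  D3: (8, 10, -18) + (-1, 1, 0) = (7, 11, -18)
  D4: (8, 10, -18) + (-1, 0, 1) = (7, 10, -17)
  D5: (8, 10, -18) + (0, -1, 1) = (8, 9, -17)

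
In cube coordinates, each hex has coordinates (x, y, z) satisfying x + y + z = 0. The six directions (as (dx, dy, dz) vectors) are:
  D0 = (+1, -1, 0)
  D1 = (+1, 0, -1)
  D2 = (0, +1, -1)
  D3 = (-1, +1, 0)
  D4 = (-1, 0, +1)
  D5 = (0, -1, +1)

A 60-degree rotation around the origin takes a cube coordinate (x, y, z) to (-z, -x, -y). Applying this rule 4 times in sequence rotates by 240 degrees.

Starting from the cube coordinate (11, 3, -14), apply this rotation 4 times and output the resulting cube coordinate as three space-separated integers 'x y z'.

Answer: -14 11 3

Derivation:
Start: (11, 3, -14)
Step 1: (11, 3, -14) -> (-(-14), -(11), -(3)) = (14, -11, -3)
Step 2: (14, -11, -3) -> (-(-3), -(14), -(-11)) = (3, -14, 11)
Step 3: (3, -14, 11) -> (-(11), -(3), -(-14)) = (-11, -3, 14)
Step 4: (-11, -3, 14) -> (-(14), -(-11), -(-3)) = (-14, 11, 3)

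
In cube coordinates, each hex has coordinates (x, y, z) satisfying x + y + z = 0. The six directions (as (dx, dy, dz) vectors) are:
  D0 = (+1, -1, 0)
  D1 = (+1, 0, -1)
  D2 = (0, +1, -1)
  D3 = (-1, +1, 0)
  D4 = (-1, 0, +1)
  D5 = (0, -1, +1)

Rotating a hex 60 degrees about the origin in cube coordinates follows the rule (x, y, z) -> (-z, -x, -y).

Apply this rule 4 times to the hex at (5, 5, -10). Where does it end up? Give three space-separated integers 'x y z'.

Start: (5, 5, -10)
Step 1: (5, 5, -10) -> (-(-10), -(5), -(5)) = (10, -5, -5)
Step 2: (10, -5, -5) -> (-(-5), -(10), -(-5)) = (5, -10, 5)
Step 3: (5, -10, 5) -> (-(5), -(5), -(-10)) = (-5, -5, 10)
Step 4: (-5, -5, 10) -> (-(10), -(-5), -(-5)) = (-10, 5, 5)

Answer: -10 5 5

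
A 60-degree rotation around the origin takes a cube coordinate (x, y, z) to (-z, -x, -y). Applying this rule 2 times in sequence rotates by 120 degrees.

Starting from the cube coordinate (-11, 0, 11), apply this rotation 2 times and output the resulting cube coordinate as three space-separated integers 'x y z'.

Answer: 0 11 -11

Derivation:
Start: (-11, 0, 11)
Step 1: (-11, 0, 11) -> (-(11), -(-11), -(0)) = (-11, 11, 0)
Step 2: (-11, 11, 0) -> (-(0), -(-11), -(11)) = (0, 11, -11)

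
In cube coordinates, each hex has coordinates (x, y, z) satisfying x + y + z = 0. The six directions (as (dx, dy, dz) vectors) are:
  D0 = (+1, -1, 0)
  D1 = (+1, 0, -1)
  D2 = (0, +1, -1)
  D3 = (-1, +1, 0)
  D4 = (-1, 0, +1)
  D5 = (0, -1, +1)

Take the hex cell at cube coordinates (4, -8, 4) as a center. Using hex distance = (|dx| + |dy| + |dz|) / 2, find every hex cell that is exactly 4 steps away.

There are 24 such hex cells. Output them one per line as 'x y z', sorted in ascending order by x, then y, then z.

Answer: 0 -8 8
0 -7 7
0 -6 6
0 -5 5
0 -4 4
1 -9 8
1 -4 3
2 -10 8
2 -4 2
3 -11 8
3 -4 1
4 -12 8
4 -4 0
5 -12 7
5 -5 0
6 -12 6
6 -6 0
7 -12 5
7 -7 0
8 -12 4
8 -11 3
8 -10 2
8 -9 1
8 -8 0

Derivation:
Walk ring at distance 4 from (4, -8, 4):
Start at center + D4*4 = (0, -8, 8)
  hex 0: (0, -8, 8)
  hex 1: (1, -9, 8)
  hex 2: (2, -10, 8)
  hex 3: (3, -11, 8)
  hex 4: (4, -12, 8)
  hex 5: (5, -12, 7)
  hex 6: (6, -12, 6)
  hex 7: (7, -12, 5)
  hex 8: (8, -12, 4)
  hex 9: (8, -11, 3)
  hex 10: (8, -10, 2)
  hex 11: (8, -9, 1)
  hex 12: (8, -8, 0)
  hex 13: (7, -7, 0)
  hex 14: (6, -6, 0)
  hex 15: (5, -5, 0)
  hex 16: (4, -4, 0)
  hex 17: (3, -4, 1)
  hex 18: (2, -4, 2)
  hex 19: (1, -4, 3)
  hex 20: (0, -4, 4)
  hex 21: (0, -5, 5)
  hex 22: (0, -6, 6)
  hex 23: (0, -7, 7)
Sorted: 24 hexes.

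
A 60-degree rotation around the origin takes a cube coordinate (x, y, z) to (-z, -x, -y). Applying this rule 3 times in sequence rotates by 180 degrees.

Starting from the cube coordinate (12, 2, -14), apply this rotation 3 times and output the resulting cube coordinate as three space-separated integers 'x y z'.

Answer: -12 -2 14

Derivation:
Start: (12, 2, -14)
Step 1: (12, 2, -14) -> (-(-14), -(12), -(2)) = (14, -12, -2)
Step 2: (14, -12, -2) -> (-(-2), -(14), -(-12)) = (2, -14, 12)
Step 3: (2, -14, 12) -> (-(12), -(2), -(-14)) = (-12, -2, 14)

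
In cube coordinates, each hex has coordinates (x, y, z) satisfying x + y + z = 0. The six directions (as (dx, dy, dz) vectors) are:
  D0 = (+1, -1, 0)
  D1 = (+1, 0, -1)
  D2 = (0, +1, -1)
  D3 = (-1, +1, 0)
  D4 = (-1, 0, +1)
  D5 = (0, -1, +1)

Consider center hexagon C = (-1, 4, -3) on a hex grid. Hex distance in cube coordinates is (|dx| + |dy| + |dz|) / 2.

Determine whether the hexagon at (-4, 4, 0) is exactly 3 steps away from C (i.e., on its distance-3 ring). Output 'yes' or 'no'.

|px - cx| = |-4 - (-1)| = 3
|py - cy| = |4 - 4| = 0
|pz - cz| = |0 - (-3)| = 3
distance = (3+0+3)/2 = 6/2 = 3
radius = 3; distance == radius -> yes

Answer: yes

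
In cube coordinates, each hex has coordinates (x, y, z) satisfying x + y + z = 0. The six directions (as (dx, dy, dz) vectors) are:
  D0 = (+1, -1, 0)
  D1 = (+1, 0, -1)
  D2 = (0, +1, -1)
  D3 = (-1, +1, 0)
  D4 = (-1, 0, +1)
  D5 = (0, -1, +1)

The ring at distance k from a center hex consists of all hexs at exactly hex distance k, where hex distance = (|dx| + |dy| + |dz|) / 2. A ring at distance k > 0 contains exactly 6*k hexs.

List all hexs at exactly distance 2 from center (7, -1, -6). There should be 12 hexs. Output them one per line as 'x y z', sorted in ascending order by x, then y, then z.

Walk ring at distance 2 from (7, -1, -6):
Start at center + D4*2 = (5, -1, -4)
  hex 0: (5, -1, -4)
  hex 1: (6, -2, -4)
  hex 2: (7, -3, -4)
  hex 3: (8, -3, -5)
  hex 4: (9, -3, -6)
  hex 5: (9, -2, -7)
  hex 6: (9, -1, -8)
  hex 7: (8, 0, -8)
  hex 8: (7, 1, -8)
  hex 9: (6, 1, -7)
  hex 10: (5, 1, -6)
  hex 11: (5, 0, -5)
Sorted: 12 hexes.

Answer: 5 -1 -4
5 0 -5
5 1 -6
6 -2 -4
6 1 -7
7 -3 -4
7 1 -8
8 -3 -5
8 0 -8
9 -3 -6
9 -2 -7
9 -1 -8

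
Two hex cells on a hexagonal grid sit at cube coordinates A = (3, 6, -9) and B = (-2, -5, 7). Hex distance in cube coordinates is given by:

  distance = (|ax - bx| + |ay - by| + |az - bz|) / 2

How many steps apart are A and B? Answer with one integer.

Answer: 16

Derivation:
|ax - bx| = |3 - (-2)| = 5
|ay - by| = |6 - (-5)| = 11
|az - bz| = |-9 - 7| = 16
distance = (5 + 11 + 16) / 2 = 32 / 2 = 16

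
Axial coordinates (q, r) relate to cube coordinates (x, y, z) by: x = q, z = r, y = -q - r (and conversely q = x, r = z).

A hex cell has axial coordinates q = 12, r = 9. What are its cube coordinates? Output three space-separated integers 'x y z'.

x = q = 12
z = r = 9
y = -x - z = -(12) - (9) = -21

Answer: 12 -21 9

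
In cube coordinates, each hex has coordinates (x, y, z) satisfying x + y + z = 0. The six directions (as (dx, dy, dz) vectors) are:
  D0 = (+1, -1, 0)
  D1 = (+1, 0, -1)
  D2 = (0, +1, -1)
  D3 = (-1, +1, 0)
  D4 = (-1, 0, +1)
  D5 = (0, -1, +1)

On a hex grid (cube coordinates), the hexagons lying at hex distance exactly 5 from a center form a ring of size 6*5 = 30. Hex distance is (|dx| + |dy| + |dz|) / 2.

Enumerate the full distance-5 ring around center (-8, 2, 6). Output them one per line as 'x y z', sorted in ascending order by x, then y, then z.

Answer: -13 2 11
-13 3 10
-13 4 9
-13 5 8
-13 6 7
-13 7 6
-12 1 11
-12 7 5
-11 0 11
-11 7 4
-10 -1 11
-10 7 3
-9 -2 11
-9 7 2
-8 -3 11
-8 7 1
-7 -3 10
-7 6 1
-6 -3 9
-6 5 1
-5 -3 8
-5 4 1
-4 -3 7
-4 3 1
-3 -3 6
-3 -2 5
-3 -1 4
-3 0 3
-3 1 2
-3 2 1

Derivation:
Walk ring at distance 5 from (-8, 2, 6):
Start at center + D4*5 = (-13, 2, 11)
  hex 0: (-13, 2, 11)
  hex 1: (-12, 1, 11)
  hex 2: (-11, 0, 11)
  hex 3: (-10, -1, 11)
  hex 4: (-9, -2, 11)
  hex 5: (-8, -3, 11)
  hex 6: (-7, -3, 10)
  hex 7: (-6, -3, 9)
  hex 8: (-5, -3, 8)
  hex 9: (-4, -3, 7)
  hex 10: (-3, -3, 6)
  hex 11: (-3, -2, 5)
  hex 12: (-3, -1, 4)
  hex 13: (-3, 0, 3)
  hex 14: (-3, 1, 2)
  hex 15: (-3, 2, 1)
  hex 16: (-4, 3, 1)
  hex 17: (-5, 4, 1)
  hex 18: (-6, 5, 1)
  hex 19: (-7, 6, 1)
  hex 20: (-8, 7, 1)
  hex 21: (-9, 7, 2)
  hex 22: (-10, 7, 3)
  hex 23: (-11, 7, 4)
  hex 24: (-12, 7, 5)
  hex 25: (-13, 7, 6)
  hex 26: (-13, 6, 7)
  hex 27: (-13, 5, 8)
  hex 28: (-13, 4, 9)
  hex 29: (-13, 3, 10)
Sorted: 30 hexes.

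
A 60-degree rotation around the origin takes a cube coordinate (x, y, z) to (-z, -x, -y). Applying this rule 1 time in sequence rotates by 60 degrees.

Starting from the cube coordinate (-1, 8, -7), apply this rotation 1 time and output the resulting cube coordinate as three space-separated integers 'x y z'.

Answer: 7 1 -8

Derivation:
Start: (-1, 8, -7)
Step 1: (-1, 8, -7) -> (-(-7), -(-1), -(8)) = (7, 1, -8)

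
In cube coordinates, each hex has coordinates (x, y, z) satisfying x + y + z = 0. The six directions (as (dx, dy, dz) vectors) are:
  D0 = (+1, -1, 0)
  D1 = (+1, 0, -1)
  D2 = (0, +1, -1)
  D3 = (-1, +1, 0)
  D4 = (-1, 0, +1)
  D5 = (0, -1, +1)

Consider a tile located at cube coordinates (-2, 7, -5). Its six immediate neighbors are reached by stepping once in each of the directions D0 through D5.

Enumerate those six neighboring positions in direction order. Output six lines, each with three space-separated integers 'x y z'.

Center: (-2, 7, -5). Add each direction:
  D0: (-2, 7, -5) + (1, -1, 0) = (-1, 6, -5)
  D1: (-2, 7, -5) + (1, 0, -1) = (-1, 7, -6)
  D2: (-2, 7, -5) + (0, 1, -1) = (-2, 8, -6)
  D3: (-2, 7, -5) + (-1, 1, 0) = (-3, 8, -5)
  D4: (-2, 7, -5) + (-1, 0, 1) = (-3, 7, -4)
  D5: (-2, 7, -5) + (0, -1, 1) = (-2, 6, -4)

Answer: -1 6 -5
-1 7 -6
-2 8 -6
-3 8 -5
-3 7 -4
-2 6 -4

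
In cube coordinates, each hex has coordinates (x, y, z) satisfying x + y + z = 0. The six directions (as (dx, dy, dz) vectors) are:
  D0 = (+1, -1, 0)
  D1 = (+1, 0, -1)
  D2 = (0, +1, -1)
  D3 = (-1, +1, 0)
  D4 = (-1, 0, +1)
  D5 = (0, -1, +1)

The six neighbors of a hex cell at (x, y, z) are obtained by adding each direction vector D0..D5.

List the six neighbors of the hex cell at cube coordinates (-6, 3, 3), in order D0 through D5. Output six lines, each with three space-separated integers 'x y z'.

Center: (-6, 3, 3). Add each direction:
  D0: (-6, 3, 3) + (1, -1, 0) = (-5, 2, 3)
  D1: (-6, 3, 3) + (1, 0, -1) = (-5, 3, 2)
  D2: (-6, 3, 3) + (0, 1, -1) = (-6, 4, 2)
  D3: (-6, 3, 3) + (-1, 1, 0) = (-7, 4, 3)
  D4: (-6, 3, 3) + (-1, 0, 1) = (-7, 3, 4)
  D5: (-6, 3, 3) + (0, -1, 1) = (-6, 2, 4)

Answer: -5 2 3
-5 3 2
-6 4 2
-7 4 3
-7 3 4
-6 2 4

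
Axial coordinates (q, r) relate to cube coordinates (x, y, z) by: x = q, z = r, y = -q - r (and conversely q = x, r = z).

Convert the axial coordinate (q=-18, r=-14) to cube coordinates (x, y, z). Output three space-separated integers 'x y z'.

Answer: -18 32 -14

Derivation:
x = q = -18
z = r = -14
y = -x - z = -(-18) - (-14) = 32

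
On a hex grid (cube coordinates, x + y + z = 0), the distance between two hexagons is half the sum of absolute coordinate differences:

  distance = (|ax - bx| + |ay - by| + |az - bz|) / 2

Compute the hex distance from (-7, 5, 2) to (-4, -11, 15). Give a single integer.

|ax - bx| = |-7 - (-4)| = 3
|ay - by| = |5 - (-11)| = 16
|az - bz| = |2 - 15| = 13
distance = (3 + 16 + 13) / 2 = 32 / 2 = 16

Answer: 16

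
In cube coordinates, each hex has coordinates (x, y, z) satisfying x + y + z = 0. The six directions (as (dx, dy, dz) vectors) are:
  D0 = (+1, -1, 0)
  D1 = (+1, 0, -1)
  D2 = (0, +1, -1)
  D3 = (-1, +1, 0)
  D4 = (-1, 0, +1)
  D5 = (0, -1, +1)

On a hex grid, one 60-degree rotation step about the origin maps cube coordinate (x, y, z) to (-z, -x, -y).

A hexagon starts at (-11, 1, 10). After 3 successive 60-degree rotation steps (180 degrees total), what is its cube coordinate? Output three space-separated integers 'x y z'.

Start: (-11, 1, 10)
Step 1: (-11, 1, 10) -> (-(10), -(-11), -(1)) = (-10, 11, -1)
Step 2: (-10, 11, -1) -> (-(-1), -(-10), -(11)) = (1, 10, -11)
Step 3: (1, 10, -11) -> (-(-11), -(1), -(10)) = (11, -1, -10)

Answer: 11 -1 -10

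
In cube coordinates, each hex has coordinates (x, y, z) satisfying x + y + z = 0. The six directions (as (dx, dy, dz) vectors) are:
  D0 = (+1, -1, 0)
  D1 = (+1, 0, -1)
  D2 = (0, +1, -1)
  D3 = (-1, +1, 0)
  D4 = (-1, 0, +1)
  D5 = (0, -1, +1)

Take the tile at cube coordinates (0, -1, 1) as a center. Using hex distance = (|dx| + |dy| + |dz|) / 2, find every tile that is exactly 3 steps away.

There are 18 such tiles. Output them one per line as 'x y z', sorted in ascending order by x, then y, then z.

Answer: -3 -1 4
-3 0 3
-3 1 2
-3 2 1
-2 -2 4
-2 2 0
-1 -3 4
-1 2 -1
0 -4 4
0 2 -2
1 -4 3
1 1 -2
2 -4 2
2 0 -2
3 -4 1
3 -3 0
3 -2 -1
3 -1 -2

Derivation:
Walk ring at distance 3 from (0, -1, 1):
Start at center + D4*3 = (-3, -1, 4)
  hex 0: (-3, -1, 4)
  hex 1: (-2, -2, 4)
  hex 2: (-1, -3, 4)
  hex 3: (0, -4, 4)
  hex 4: (1, -4, 3)
  hex 5: (2, -4, 2)
  hex 6: (3, -4, 1)
  hex 7: (3, -3, 0)
  hex 8: (3, -2, -1)
  hex 9: (3, -1, -2)
  hex 10: (2, 0, -2)
  hex 11: (1, 1, -2)
  hex 12: (0, 2, -2)
  hex 13: (-1, 2, -1)
  hex 14: (-2, 2, 0)
  hex 15: (-3, 2, 1)
  hex 16: (-3, 1, 2)
  hex 17: (-3, 0, 3)
Sorted: 18 hexes.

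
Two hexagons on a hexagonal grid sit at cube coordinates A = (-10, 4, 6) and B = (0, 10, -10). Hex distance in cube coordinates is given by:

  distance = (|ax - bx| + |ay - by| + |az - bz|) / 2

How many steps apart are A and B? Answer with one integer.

|ax - bx| = |-10 - 0| = 10
|ay - by| = |4 - 10| = 6
|az - bz| = |6 - (-10)| = 16
distance = (10 + 6 + 16) / 2 = 32 / 2 = 16

Answer: 16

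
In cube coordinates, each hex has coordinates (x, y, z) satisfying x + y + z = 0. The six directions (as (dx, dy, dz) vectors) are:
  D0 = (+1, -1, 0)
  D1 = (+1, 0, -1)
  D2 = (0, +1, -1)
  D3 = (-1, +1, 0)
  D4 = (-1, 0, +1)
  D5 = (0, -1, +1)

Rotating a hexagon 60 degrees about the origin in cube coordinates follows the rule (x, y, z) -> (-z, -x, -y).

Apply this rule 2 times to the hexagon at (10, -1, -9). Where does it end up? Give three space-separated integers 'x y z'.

Answer: -1 -9 10

Derivation:
Start: (10, -1, -9)
Step 1: (10, -1, -9) -> (-(-9), -(10), -(-1)) = (9, -10, 1)
Step 2: (9, -10, 1) -> (-(1), -(9), -(-10)) = (-1, -9, 10)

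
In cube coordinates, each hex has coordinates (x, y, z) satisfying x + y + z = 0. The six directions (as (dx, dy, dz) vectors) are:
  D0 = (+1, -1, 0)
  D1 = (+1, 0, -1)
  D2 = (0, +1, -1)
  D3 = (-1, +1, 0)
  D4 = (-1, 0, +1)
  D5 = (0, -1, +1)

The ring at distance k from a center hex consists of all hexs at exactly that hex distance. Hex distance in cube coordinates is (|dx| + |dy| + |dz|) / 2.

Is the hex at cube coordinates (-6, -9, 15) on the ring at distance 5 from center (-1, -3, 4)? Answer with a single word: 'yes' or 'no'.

Answer: no

Derivation:
|px - cx| = |-6 - (-1)| = 5
|py - cy| = |-9 - (-3)| = 6
|pz - cz| = |15 - 4| = 11
distance = (5+6+11)/2 = 22/2 = 11
radius = 5; distance != radius -> no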